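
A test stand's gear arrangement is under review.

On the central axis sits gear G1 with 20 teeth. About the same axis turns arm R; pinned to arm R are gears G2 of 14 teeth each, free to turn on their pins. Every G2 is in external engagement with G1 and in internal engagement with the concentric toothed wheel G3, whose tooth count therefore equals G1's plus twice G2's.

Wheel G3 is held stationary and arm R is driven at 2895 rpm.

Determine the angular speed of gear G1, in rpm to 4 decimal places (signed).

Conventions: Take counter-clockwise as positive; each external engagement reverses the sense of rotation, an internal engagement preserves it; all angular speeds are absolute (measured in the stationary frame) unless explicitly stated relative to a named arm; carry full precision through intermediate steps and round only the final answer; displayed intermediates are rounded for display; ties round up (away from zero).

+9843.0000 rpm

recognized (axles ride arm R): planetary set, 20/14/48 teeth
normalise by the input: solve with ω_arm = 1, then scale by 2895 rpm
ring teeth: 20 + 2·14 = 48
20(ω_sun−ω_arm) = −48(ω_ring−ω_arm),  ω_ring = 0, ω_arm = 1
ω_sun = 1 − (48/20)(0−1) = 17/5
scale: ω_sun = 17/5 × 2895 rpm = +9843.0000 rpm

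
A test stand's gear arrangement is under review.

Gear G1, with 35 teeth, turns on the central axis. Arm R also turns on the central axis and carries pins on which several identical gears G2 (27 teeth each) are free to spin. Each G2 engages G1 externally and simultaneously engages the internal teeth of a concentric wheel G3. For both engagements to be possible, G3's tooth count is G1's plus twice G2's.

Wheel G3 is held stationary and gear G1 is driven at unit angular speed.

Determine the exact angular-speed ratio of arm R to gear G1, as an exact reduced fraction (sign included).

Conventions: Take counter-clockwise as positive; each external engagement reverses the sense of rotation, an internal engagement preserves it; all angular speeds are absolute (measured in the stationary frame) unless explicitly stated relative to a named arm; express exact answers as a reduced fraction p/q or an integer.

35/124

topology: planetary set — G1 35T / G2 27T / G3 89T, arm = carrier (Willis)
ring teeth: 35 + 2·27 = 89
35(ω_sun−ω_arm) = −89(ω_ring−ω_arm),  ω_ring = 0, ω_sun = 1
35(1−ω_arm) = −89(0−ω_arm)  ⇒  124·ω_arm = 35  ⇒  ω_arm = 35/124
ω_out/ω_in = 35/124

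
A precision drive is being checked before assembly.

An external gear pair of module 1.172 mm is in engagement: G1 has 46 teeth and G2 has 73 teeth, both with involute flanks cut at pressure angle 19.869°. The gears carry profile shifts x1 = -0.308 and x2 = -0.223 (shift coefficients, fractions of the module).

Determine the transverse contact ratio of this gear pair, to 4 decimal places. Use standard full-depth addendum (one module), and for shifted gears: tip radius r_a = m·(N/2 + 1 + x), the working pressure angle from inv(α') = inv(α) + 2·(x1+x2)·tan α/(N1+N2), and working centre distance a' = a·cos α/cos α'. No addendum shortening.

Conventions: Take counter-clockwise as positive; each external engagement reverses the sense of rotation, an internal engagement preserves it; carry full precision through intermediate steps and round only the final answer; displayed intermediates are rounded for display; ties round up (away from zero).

1.9159

recognized (one external pair, fixed centres): single-mesh tooth geometry, m = 1.172, N1 = 46, N2 = 73
base radii: r_b1 = 25.351367, r_b2 = 40.231518
tip radii: r_a1 = 27.767024, r_a2 = 43.688644
inv(α') = inv(19.869°) + 2·(-0.308-0.223)·tan α/(46+73) = 0.01137853  ⇒  α' = 18.32897°
a' = a·cos α / cos α' = 69.7340·cos 19.869°/cos 18.32897° = 69.087953
action lengths: √(r_a1²−r_b1²) = 11.327656, √(r_a2²−r_b2²) = 17.032986
base pitch p_b = π·m·cos α = 3.462768
CR = (11.327656 + 17.032986 − 69.087953·sin 18.32897°)/3.462768 = 1.915918
contact ratio ≈ 1.9159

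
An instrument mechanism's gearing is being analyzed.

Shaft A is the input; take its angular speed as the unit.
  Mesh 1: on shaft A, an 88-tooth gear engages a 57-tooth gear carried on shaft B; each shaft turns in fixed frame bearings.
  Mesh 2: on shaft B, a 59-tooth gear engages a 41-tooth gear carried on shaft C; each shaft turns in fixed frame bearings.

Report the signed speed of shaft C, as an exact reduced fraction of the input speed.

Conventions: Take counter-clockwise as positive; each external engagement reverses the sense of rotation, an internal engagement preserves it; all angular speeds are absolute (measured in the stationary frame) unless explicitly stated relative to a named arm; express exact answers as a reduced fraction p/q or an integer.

5192/2337

2-mesh fixed-axis compound train (all bearings frame-fixed)
mesh 1 [88T→57T]: |ω|/ω_in = 1×88/57 = 88/57, sense flips to −
mesh 2 [59T→41T]: |ω|/ω_in = (88/57)×59/41 = 5192/2337, sense flips to +
signed output speed (× input speed) = 5192/2337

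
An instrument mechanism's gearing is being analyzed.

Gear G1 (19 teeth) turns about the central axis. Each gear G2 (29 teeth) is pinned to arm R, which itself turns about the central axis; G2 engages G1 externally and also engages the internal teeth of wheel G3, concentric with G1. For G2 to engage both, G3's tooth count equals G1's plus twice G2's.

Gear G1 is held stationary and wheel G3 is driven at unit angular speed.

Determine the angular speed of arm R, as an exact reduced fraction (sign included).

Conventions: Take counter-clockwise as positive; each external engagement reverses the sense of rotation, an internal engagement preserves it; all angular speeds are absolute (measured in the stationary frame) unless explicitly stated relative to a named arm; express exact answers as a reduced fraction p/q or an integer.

planetary set (19T centre, 29T on arm, 77T internal) — Willis relation
ring teeth: 19 + 2·29 = 77
19(ω_sun−ω_arm) = −77(ω_ring−ω_arm),  ω_sun = 0, ω_ring = 1
19(0−ω_arm) = −77(1−ω_arm)  ⇒  96·ω_arm = 77  ⇒  ω_arm = 77/96
exact speed ratio = 77/96

77/96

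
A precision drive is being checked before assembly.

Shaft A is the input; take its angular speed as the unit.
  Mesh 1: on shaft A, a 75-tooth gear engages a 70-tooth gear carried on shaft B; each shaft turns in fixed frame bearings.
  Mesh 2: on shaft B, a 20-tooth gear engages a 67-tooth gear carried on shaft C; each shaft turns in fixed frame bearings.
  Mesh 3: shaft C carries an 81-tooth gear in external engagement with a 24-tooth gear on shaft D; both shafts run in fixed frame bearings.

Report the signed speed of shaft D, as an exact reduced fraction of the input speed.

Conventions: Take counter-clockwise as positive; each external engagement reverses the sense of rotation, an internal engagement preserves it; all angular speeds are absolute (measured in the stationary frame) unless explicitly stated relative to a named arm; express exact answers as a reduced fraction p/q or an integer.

3-mesh fixed-axis compound train (all bearings frame-fixed)
mesh 1 [75T→70T]: |ω|/ω_in = 1×75/70 = 15/14, sense flips to −
mesh 2 [20T→67T]: |ω|/ω_in = (15/14)×20/67 = 150/469, sense flips to +
mesh 3 [81T→24T]: |ω|/ω_in = (150/469)×81/24 = 2025/1876, sense flips to −
signed output speed (× input speed) = -2025/1876

-2025/1876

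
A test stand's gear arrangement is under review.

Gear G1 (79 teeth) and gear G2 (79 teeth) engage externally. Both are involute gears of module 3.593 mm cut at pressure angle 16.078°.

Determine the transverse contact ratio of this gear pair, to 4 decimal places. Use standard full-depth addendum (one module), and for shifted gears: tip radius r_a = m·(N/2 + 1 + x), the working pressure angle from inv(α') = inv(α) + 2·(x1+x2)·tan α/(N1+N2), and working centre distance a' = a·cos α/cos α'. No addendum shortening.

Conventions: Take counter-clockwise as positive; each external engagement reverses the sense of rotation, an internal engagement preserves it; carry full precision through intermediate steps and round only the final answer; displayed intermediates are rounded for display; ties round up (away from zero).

recognized (one external pair, fixed centres): single-mesh tooth geometry, m = 3.593, N1 = 79, N2 = 79
base radii: r_b1 = 136.372242, r_b2 = 136.372242
tip radii: r_a1 = 145.516500, r_a2 = 145.516500
no profile shift: α' = α, a' = a
action lengths: √(r_a1²−r_b1²) = 50.770693, √(r_a2²−r_b2²) = 50.770693
base pitch p_b = π·m·cos α = 10.846229
CR = (50.770693 + 50.770693 − 283.847000·sin 16.07800°)/10.846229 = 2.114207
contact ratio ≈ 2.1142

2.1142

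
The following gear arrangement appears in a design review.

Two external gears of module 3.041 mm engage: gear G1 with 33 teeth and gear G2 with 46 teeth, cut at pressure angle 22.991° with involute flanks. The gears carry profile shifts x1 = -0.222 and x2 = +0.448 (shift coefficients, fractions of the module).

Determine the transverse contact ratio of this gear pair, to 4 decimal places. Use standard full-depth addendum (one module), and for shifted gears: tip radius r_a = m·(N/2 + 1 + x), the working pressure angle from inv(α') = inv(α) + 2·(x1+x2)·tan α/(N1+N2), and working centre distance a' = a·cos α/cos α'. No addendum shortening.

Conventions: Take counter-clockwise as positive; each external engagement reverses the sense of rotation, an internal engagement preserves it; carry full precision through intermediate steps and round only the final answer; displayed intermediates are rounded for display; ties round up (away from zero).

class = single-mesh tooth geometry [involute pair 33T × 46T, m = 3.041]
base radii: r_b1 = 46.190791, r_b2 = 64.387163
tip radii: r_a1 = 52.542398, r_a2 = 74.346368
inv(α') = inv(22.991°) + 2·(-0.222+0.448)·tan α/(33+46) = 0.02544838  ⇒  α' = 23.73624°
a' = a·cos α / cos α' = 120.1195·cos 22.991°/cos 23.73624° = 120.796339
action lengths: √(r_a1²−r_b1²) = 25.042253, √(r_a2²−r_b2²) = 37.170898
base pitch p_b = π·m·cos α = 8.794706
CR = (25.042253 + 37.170898 − 120.796339·sin 23.73624°)/8.794706 = 1.545177
contact ratio ≈ 1.5452

1.5452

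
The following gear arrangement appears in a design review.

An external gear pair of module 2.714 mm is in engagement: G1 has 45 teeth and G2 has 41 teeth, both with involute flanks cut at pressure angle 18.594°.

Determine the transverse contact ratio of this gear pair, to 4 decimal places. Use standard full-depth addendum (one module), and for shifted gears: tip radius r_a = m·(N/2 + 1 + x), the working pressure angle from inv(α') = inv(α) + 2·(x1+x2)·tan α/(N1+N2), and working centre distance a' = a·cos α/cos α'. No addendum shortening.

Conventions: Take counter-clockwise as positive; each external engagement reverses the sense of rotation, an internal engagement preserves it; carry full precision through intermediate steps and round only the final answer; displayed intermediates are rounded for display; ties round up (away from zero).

1.8023

single-mesh involute tooth geometry (45T engaging 41T at module 2.714)
base radii: r_b1 = 57.877517, r_b2 = 52.732849
tip radii: r_a1 = 63.779000, r_a2 = 58.351000
no profile shift: α' = α, a' = a
action lengths: √(r_a1²−r_b1²) = 26.794661, √(r_a2²−r_b2²) = 24.981710
base pitch p_b = π·m·cos α = 8.081226
CR = (26.794661 + 24.981710 − 116.702000·sin 18.59400°)/8.081226 = 1.802296
contact ratio ≈ 1.8023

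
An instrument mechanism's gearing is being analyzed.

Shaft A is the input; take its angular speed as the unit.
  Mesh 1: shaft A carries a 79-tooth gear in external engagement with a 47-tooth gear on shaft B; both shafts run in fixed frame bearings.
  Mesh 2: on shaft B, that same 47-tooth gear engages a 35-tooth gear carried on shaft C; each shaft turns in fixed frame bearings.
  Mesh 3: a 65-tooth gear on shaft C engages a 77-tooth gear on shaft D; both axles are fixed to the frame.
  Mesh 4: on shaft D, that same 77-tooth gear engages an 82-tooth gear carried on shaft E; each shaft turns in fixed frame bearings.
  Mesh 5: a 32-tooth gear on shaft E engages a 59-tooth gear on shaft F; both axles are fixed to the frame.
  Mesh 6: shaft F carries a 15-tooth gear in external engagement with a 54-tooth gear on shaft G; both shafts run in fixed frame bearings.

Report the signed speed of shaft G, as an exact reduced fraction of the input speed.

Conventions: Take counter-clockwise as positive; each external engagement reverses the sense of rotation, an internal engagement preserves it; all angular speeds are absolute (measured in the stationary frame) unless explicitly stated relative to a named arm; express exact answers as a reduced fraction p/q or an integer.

41080/152397

6-mesh fixed-axis compound train (all bearings frame-fixed)
mesh 1 [79T→47T]: |ω|/ω_in = 1×79/47 = 79/47, sense flips to −
mesh 2 [47T→35T]: |ω|/ω_in = (79/47)×47/35 = 79/35, sense flips to +
mesh 3 [65T→77T]: |ω|/ω_in = (79/35)×65/77 = 1027/539, sense flips to −
mesh 4 [77T→82T]: |ω|/ω_in = (1027/539)×77/82 = 1027/574, sense flips to +
mesh 5 [32T→59T]: |ω|/ω_in = (1027/574)×32/59 = 16432/16933, sense flips to −
mesh 6 [15T→54T]: |ω|/ω_in = (16432/16933)×15/54 = 41080/152397, sense flips to +
signed output speed (× input speed) = 41080/152397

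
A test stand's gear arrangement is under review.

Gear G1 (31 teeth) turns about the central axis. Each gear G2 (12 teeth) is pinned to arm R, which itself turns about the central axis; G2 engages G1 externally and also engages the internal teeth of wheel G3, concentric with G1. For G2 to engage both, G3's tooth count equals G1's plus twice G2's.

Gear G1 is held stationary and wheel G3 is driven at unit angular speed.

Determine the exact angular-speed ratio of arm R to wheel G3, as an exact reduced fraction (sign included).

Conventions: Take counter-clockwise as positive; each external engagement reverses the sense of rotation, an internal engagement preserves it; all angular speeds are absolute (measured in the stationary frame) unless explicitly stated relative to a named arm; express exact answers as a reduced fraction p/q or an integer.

55/86

recognized (axles ride arm R): planetary set, 31/12/55 teeth
ring teeth: 31 + 2·12 = 55
31(ω_sun−ω_arm) = −55(ω_ring−ω_arm),  ω_sun = 0, ω_ring = 1
31(0−ω_arm) = −55(1−ω_arm)  ⇒  86·ω_arm = 55  ⇒  ω_arm = 55/86
ω_out/ω_in = 55/86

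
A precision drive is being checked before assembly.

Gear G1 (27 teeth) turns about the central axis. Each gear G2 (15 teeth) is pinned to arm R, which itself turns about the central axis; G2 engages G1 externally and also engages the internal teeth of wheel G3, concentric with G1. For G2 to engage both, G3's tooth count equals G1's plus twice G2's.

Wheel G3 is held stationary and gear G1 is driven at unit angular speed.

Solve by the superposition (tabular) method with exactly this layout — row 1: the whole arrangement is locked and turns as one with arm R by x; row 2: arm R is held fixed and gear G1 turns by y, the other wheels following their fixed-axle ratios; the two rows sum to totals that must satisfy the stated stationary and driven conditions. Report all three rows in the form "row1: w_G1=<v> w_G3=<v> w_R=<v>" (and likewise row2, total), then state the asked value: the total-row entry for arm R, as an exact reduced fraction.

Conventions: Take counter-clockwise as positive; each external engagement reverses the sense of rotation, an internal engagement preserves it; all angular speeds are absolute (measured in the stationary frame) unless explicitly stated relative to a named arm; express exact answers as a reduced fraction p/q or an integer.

topology: planetary set — G1 27T / G2 15T / G3 57T, arm = carrier (Willis)
row 1 — lock + rotate with arm: ω_sun = ω_ring = ω_arm = x
row 2: sun turns y, ring = −(27/57)·y, arm 0
boundary: total ω_ring = x − (27/57)·y = 0 and total ω_sun = x + y = 1  ⇒  y = 19/28, x = 9/28
row 2 ring = −(27/57)·19/28 = -9/28
totals (row 1 + row 2): sun 9/28 + 19/28 = 1, ring 9/28 + (-9/28) = 0, arm 9/28 + 0 = 9/28
asked cell (total, arm) = 9/28

row1: w_G1=9/28 w_G3=9/28 w_R=9/28
row2: w_G1=19/28 w_G3=-9/28 w_R=0
total: w_G1=1 w_G3=0 w_R=9/28
asked value: 9/28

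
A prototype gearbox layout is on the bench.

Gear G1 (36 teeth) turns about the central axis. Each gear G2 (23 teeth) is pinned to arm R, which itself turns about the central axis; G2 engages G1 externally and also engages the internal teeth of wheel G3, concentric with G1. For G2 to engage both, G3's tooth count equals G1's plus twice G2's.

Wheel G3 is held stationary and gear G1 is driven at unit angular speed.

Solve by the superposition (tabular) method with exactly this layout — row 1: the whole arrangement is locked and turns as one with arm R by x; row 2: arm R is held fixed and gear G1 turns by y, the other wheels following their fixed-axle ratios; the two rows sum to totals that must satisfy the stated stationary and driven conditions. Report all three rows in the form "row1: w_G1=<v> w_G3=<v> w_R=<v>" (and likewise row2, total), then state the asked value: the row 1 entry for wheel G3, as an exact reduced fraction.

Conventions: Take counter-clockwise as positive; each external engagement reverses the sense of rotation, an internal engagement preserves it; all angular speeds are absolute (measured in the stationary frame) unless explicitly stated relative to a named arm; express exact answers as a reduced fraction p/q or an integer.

row1: w_G1=18/59 w_G3=18/59 w_R=18/59
row2: w_G1=41/59 w_G3=-18/59 w_R=0
total: w_G1=1 w_G3=0 w_R=18/59
asked value: 18/59

class = planetary set [G3 = 36+2·23 = 82; Willis about the carrier]
row 1 — lock + rotate with arm: ω_sun = ω_ring = ω_arm = x
row 2 — arm fixed, fixed-axis ratios: sun y, ring −(36/82)·y, arm 0
boundary: total ω_ring = x − (36/82)·y = 0 and total ω_sun = x + y = 1  ⇒  y = 41/59, x = 18/59
row 2 ring = −(36/82)·41/59 = -18/59
totals (row 1 + row 2): sun 18/59 + 41/59 = 1, ring 18/59 + (-18/59) = 0, arm 18/59 + 0 = 18/59
asked cell (row1, ring) = 18/59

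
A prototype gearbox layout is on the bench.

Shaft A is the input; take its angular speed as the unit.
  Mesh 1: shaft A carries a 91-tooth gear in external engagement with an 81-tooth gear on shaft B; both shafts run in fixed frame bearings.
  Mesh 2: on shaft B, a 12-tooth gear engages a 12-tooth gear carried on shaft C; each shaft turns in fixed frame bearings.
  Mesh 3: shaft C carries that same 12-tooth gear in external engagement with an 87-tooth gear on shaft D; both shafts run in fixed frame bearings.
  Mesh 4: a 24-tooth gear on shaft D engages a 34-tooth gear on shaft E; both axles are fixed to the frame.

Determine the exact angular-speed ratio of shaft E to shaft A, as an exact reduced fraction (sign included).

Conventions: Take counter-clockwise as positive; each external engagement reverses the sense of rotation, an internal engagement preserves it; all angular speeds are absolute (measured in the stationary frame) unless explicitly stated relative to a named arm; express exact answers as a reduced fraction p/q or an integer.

1456/13311

class = fixed-axis compound train [4 meshes; 4 ratios multiply, 4 sense flips]
mesh 1 [91T→81T]: running ratio 91/81, sense −
mesh 2 [12T→12T]: running ratio 91/81, sense +
mesh 3 [12T→87T]: running ratio 364/2349, sense −
mesh 4 [24T→34T]: running ratio 1456/13311, sense +
ω_out/ω_in = 1456/13311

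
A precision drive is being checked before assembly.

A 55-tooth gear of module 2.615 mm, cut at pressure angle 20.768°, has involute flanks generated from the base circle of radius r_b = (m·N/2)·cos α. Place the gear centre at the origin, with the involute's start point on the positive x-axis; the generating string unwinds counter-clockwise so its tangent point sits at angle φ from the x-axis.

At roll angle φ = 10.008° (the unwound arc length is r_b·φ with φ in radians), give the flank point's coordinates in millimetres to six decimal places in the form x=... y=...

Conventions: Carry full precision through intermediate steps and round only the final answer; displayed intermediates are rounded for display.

topology: single-mesh involute geometry — m = 2.615, N = 55
pitch radius r_p = m·N/2 = 2.615·55/2 = 71.912500
base radius r_b = r_p·cos α = 71.912500·cos 20.768° = 67.239903
roll angle φ = 10.008° = 0.17467255 rad
x = r_b·(cos φ + φ·sin φ) = 68.257854
y = r_b·(sin φ − φ·cos φ) = 0.119084

x=68.257854 y=0.119084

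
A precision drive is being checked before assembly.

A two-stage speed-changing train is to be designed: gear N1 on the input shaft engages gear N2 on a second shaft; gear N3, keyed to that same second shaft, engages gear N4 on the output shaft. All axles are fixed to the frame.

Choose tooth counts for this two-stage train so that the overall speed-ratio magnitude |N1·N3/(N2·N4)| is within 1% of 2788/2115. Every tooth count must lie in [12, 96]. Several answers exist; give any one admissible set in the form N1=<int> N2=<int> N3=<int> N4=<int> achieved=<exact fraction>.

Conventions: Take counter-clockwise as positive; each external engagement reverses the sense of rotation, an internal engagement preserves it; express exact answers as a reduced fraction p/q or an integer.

N1=34 N2=45 N3=82 N4=47 achieved=2788/2115

design class (target 2788/2115): fixed-axis compound train
target = 2788/2115 in lowest terms: an exact hit needs N1·N3 = k·2788 and N2·N4 = k·2115 for one integer k, every count in [12, 96]; additionally prefer no 1:1 stage (N1 ≠ N2, N3 ≠ N4)
k = 1: N1·N3 = 2788 = 34·82, N2·N4 = 2115 = 45·47
achieved = 34·82/(45·47) = 2788/2115; |achieved − target| = 0 ≤ 697/52875 ✓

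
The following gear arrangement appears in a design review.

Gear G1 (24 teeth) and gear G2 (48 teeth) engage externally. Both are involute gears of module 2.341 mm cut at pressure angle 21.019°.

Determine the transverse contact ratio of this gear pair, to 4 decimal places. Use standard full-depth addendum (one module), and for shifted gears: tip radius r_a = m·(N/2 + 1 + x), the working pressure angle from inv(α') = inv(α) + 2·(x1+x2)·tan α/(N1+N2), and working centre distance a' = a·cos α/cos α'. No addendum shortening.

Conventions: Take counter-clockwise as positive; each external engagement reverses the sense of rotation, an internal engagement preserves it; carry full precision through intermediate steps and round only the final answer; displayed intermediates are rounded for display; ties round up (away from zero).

recognized (one external pair, fixed centres): single-mesh tooth geometry, m = 2.341, N1 = 24, N2 = 48
base radii: r_b1 = 26.222801, r_b2 = 52.445603
tip radii: r_a1 = 30.433000, r_a2 = 58.525000
no profile shift: α' = α, a' = a
action lengths: √(r_a1²−r_b1²) = 15.444487, √(r_a2²−r_b2²) = 25.973724
base pitch p_b = π·m·cos α = 6.865113
CR = (15.444487 + 25.973724 − 84.276000·sin 21.01900°)/6.865113 = 1.630025
contact ratio ≈ 1.6300

1.6300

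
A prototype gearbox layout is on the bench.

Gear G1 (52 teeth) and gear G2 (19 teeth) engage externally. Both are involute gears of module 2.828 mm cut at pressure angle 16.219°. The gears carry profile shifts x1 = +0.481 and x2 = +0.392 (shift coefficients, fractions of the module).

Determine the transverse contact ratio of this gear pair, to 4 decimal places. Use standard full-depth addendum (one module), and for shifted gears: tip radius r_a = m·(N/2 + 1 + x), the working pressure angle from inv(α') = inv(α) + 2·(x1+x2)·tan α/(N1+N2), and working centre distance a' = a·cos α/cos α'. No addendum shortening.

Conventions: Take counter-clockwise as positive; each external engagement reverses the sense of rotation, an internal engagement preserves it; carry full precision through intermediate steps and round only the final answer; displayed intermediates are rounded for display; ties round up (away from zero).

class = single-mesh tooth geometry [involute pair 52T × 19T, m = 2.828]
base radii: r_b1 = 70.601668, r_b2 = 25.796763
tip radii: r_a1 = 77.716268, r_a2 = 30.802576
inv(α') = inv(16.219°) + 2·(+0.481+0.392)·tan α/(52+19) = 0.01496489  ⇒  α' = 20.02613°
a' = a·cos α / cos α' = 100.3940·cos 16.219°/cos 20.02613° = 102.602111
action lengths: √(r_a1²−r_b1²) = 32.484194, √(r_a2²−r_b2²) = 16.832281
base pitch p_b = π·m·cos α = 8.530834
CR = (32.484194 + 16.832281 − 102.602111·sin 20.02613°)/8.530834 = 1.662266
contact ratio ≈ 1.6623

1.6623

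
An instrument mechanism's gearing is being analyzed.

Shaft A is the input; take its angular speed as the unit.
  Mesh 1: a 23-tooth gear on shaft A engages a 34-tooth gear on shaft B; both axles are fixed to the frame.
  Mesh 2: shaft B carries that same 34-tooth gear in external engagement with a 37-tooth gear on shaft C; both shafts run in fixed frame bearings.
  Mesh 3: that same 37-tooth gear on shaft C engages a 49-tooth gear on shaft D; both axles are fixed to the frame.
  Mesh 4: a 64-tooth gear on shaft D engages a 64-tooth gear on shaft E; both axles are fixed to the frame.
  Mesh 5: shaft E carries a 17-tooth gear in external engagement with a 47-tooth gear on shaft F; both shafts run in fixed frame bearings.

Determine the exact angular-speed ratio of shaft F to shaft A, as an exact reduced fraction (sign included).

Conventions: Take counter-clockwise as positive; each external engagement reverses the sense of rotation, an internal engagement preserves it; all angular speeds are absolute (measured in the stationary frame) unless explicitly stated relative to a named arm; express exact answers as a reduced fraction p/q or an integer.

-391/2303

class = fixed-axis compound train [5 meshes; 5 ratios multiply, 5 sense flips]
mesh 1 [23T→34T]: running ratio 23/34, sense −
mesh 2 [34T→37T]: running ratio 23/37, sense +
mesh 3 [37T→49T]: running ratio 23/49, sense −
mesh 4 [64T→64T]: running ratio 23/49, sense +
mesh 5 [17T→47T]: running ratio 391/2303, sense −
ω_out/ω_in = -391/2303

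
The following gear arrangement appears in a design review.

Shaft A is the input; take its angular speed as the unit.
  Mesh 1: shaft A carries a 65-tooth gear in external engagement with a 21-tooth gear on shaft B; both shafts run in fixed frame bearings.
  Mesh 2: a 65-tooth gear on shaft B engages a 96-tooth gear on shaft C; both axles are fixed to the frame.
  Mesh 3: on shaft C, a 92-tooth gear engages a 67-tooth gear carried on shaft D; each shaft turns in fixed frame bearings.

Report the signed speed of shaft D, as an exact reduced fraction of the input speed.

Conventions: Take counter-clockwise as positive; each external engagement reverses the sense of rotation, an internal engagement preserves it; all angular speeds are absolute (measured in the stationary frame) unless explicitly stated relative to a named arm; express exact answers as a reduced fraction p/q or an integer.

3-mesh fixed-axis compound train (all bearings frame-fixed)
mesh 1 [65T→21T]: |ω|/ω_in = 1×65/21 = 65/21, sense flips to −
mesh 2 [65T→96T]: |ω|/ω_in = (65/21)×65/96 = 4225/2016, sense flips to +
mesh 3 [92T→67T]: |ω|/ω_in = (4225/2016)×92/67 = 97175/33768, sense flips to −
signed output speed (× input speed) = -97175/33768

-97175/33768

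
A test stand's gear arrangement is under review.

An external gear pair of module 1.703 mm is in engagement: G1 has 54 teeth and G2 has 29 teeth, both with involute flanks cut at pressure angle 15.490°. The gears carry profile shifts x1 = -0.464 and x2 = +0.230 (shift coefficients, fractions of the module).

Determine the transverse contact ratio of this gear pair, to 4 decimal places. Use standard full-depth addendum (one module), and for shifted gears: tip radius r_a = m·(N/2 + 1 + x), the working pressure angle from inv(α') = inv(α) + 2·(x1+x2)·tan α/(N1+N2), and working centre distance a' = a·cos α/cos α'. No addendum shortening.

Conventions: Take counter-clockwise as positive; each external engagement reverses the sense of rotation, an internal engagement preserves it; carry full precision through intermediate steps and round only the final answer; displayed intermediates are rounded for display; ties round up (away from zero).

2.0159

topology: single-mesh involute geometry — m = 1.703, 54T/29T pair
base radii: r_b1 = 44.310836, r_b2 = 23.796560
tip radii: r_a1 = 46.893808, r_a2 = 26.788190
inv(α') = inv(15.490°) + 2·(-0.464+0.230)·tan α/(54+29) = 0.00522245  ⇒  α' = 14.21814°
a' = a·cos α / cos α' = 70.6745·cos 15.490°/cos 14.21814° = 70.259614
action lengths: √(r_a1²−r_b1²) = 15.348585, √(r_a2²−r_b2²) = 12.301661
base pitch p_b = π·m·cos α = 5.155800
CR = (15.348585 + 12.301661 − 70.259614·sin 14.21814°)/5.155800 = 2.015881
contact ratio ≈ 2.0159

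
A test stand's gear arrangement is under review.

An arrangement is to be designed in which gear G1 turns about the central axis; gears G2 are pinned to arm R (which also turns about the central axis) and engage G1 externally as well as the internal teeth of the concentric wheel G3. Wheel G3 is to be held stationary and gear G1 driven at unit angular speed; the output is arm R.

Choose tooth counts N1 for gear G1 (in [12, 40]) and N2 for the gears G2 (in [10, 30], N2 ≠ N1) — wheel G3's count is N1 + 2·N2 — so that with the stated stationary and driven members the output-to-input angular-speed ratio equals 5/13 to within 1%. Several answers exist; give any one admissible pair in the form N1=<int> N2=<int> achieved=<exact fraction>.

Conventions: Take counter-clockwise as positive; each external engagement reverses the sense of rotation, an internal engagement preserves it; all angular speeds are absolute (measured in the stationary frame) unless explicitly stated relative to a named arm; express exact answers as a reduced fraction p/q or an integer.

N1=40 N2=12 achieved=5/13

planetary set to be sized for 5/13 (Willis relation)
Willis with ω_ring = 0: ω_arm/ω_sun = N1/(N1+N3); set equal to 5/13  ⇒  N3/N1 = 1/(5/13) − 1 = 8/5
N3 = N1 + 2·N2  ⇒  N2/N1 = (N3/N1 − 1)/2 = (8/5 − 1)/2 = 3/10
smallest multiple with N1 ≥ 12 and N2 ≥ 10: k = 4  ⇒  N1 = 4·10 = 40, N2 = 4·3 = 12 (N1 ≤ 40, N2 ≤ 30, N2 ≠ N1 ✓), N3 = 40 + 2·12 = 64
check: N1/(N1+N3) with N1 = 40, N3 = 64 gives 5/13; |achieved − target| = 0 ≤ 1/260 ✓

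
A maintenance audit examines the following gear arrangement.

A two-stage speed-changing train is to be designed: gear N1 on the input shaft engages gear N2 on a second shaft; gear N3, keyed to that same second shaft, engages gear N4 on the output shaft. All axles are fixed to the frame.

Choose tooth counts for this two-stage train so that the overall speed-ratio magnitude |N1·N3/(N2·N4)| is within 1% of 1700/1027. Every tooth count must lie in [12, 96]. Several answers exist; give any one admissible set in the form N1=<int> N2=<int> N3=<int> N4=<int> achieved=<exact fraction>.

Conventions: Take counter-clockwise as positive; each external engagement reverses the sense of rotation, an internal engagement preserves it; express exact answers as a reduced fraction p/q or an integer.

class = fixed-axis compound train [2-stage, 1700/1027 wanted]
target = 1700/1027 in lowest terms: an exact hit needs N1·N3 = k·1700 and N2·N4 = k·1027 for one integer k, every count in [12, 96]; additionally prefer no 1:1 stage (N1 ≠ N2, N3 ≠ N4)
k = 1: N1·N3 = 1700 = 20·85, N2·N4 = 1027 = 13·79
achieved = 20·85/(13·79) = 1700/1027; |achieved − target| = 0 ≤ 17/1027 ✓

N1=20 N2=13 N3=85 N4=79 achieved=1700/1027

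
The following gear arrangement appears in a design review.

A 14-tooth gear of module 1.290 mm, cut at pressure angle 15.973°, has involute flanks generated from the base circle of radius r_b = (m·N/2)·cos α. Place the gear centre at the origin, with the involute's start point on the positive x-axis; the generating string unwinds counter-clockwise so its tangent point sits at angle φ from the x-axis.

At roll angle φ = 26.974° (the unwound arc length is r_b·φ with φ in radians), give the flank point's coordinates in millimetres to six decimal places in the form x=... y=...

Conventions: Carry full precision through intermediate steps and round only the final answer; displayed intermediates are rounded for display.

x=9.590773 y=0.295310

recognized (one wheel, involute flank): single-mesh tooth geometry, m = 1.290, N = 14
pitch radius r_p = m·N/2 = 1.290·14/2 = 9.030000
base radius r_b = r_p·cos α = 9.030000·cos 15.973° = 8.681365
roll angle φ = 26.974° = 0.47078511 rad
x = r_b·(cos φ + φ·sin φ) = 9.590773
y = r_b·(sin φ − φ·cos φ) = 0.295310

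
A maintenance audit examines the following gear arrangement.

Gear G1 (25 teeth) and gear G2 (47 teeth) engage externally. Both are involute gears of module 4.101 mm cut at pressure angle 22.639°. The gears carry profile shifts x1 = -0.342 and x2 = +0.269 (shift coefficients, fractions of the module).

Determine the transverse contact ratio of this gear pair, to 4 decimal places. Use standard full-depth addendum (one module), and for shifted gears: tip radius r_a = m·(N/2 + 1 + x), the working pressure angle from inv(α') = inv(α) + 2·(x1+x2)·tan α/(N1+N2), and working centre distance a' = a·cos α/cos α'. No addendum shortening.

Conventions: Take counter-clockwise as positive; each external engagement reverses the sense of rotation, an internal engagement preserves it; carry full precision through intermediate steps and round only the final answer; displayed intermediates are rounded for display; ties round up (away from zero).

1.5945

topology: single-mesh involute geometry — m = 4.101, 25T/47T pair
base radii: r_b1 = 47.312643, r_b2 = 88.947770
tip radii: r_a1 = 53.960958, r_a2 = 101.577669
inv(α') = inv(22.639°) + 2·(-0.342+0.269)·tan α/(25+47) = 0.02108788  ⇒  α' = 22.35653°
a' = a·cos α / cos α' = 147.6360·cos 22.639°/cos 22.35653° = 147.334851
action lengths: √(r_a1²−r_b1²) = 25.948001, √(r_a2²−r_b2²) = 49.054226
base pitch p_b = π·m·cos α = 11.890964
CR = (25.948001 + 49.054226 − 147.334851·sin 22.35653°)/11.890964 = 1.594543
contact ratio ≈ 1.5945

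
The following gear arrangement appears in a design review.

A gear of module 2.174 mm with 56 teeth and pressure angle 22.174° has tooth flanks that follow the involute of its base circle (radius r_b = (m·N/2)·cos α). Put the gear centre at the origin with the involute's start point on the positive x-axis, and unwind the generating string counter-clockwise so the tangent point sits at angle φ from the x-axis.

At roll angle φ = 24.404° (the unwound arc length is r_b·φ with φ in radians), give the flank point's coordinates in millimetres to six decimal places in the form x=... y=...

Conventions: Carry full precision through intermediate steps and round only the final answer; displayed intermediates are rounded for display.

x=61.253672 y=1.425748

topology: single-mesh involute geometry — m = 2.174, N = 56
pitch radius r_p = m·N/2 = 2.174·56/2 = 60.872000
base radius r_b = r_p·cos α = 60.872000·cos 22.174° = 56.370025
roll angle φ = 24.404° = 0.42593015 rad
x = r_b·(cos φ + φ·sin φ) = 61.253672
y = r_b·(sin φ − φ·cos φ) = 1.425748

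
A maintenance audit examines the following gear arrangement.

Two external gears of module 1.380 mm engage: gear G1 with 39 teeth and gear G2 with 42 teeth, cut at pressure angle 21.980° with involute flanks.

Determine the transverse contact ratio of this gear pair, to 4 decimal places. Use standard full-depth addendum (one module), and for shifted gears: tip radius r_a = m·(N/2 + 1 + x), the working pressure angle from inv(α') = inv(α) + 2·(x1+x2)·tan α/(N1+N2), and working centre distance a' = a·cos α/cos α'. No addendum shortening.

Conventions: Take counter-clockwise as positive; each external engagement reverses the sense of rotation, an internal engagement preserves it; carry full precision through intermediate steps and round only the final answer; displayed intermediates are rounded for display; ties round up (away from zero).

single-mesh involute tooth geometry (39T engaging 42T at module 1.380)
base radii: r_b1 = 24.954035, r_b2 = 26.873576
tip radii: r_a1 = 28.290000, r_a2 = 30.360000
no profile shift: α' = α, a' = a
action lengths: √(r_a1²−r_b1²) = 13.327425, √(r_a2²−r_b2²) = 14.125881
base pitch p_b = π·m·cos α = 4.020278
CR = (13.327425 + 14.125881 − 55.890000·sin 21.98000°)/4.020278 = 1.625418
contact ratio ≈ 1.6254

1.6254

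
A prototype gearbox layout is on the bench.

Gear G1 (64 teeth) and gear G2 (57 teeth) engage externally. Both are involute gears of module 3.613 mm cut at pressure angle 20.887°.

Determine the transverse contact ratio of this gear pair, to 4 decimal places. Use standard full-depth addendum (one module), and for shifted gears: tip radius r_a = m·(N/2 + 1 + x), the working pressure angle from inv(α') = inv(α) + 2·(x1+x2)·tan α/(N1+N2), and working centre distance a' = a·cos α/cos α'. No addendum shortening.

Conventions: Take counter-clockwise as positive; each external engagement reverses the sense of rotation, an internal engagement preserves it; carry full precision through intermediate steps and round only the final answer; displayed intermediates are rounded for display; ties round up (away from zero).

1.7370

topology: single-mesh involute geometry — m = 3.613, 64T/57T pair
base radii: r_b1 = 108.018340, r_b2 = 96.203834
tip radii: r_a1 = 119.229000, r_a2 = 106.583500
no profile shift: α' = α, a' = a
action lengths: √(r_a1²−r_b1²) = 50.473683, √(r_a2²−r_b2²) = 45.878806
base pitch p_b = π·m·cos α = 10.604676
CR = (50.473683 + 45.878806 − 218.586500·sin 20.88700°)/10.604676 = 1.737037
contact ratio ≈ 1.7370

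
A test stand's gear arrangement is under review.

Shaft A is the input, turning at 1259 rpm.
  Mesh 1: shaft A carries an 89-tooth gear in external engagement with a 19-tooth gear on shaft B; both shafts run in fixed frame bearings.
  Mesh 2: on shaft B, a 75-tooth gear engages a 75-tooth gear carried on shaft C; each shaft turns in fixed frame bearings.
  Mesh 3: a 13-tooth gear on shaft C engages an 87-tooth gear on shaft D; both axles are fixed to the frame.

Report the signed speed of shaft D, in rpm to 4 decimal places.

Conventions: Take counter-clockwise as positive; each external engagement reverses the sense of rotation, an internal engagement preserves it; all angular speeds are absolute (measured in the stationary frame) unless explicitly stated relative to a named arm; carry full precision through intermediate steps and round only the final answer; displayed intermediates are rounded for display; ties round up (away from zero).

topology: fixed-axis compound train — 3 meshes, A→D
mesh 1 [89T→19T]: ω = 1259.0000×89/19 = 5897.4211 rpm, sense flips to −
mesh 2 [75T→75T]: ω = 5897.4211×75/75 = 5897.4211 rpm, sense flips to +
mesh 3 [13T→87T]: ω = 5897.4211×13/87 = 881.2238 rpm, sense flips to −
signed output speed = -881.2238 rpm

-881.2238 rpm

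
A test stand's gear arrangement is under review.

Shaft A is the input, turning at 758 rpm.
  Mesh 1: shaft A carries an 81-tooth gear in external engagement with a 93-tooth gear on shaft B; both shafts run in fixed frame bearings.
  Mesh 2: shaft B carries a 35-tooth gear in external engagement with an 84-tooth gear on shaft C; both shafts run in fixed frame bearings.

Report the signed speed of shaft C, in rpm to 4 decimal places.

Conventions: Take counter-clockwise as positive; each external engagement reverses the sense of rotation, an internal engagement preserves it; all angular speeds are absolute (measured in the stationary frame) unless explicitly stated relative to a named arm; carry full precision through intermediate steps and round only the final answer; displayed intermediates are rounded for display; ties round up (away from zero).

2-mesh fixed-axis compound train (all bearings frame-fixed)
mesh 1 [81T→93T]: ω = 758.0000×81/93 = 660.1935 rpm, sense flips to −
mesh 2 [35T→84T]: ω = 660.1935×35/84 = 275.0806 rpm, sense flips to +
signed output speed = +275.0806 rpm

+275.0806 rpm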